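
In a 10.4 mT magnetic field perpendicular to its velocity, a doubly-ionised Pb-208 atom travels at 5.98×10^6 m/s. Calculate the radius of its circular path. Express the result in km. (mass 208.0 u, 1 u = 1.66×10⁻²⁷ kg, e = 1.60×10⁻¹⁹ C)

r ≈ 0.620 km

The magnetic force provides the centripetal force: qvB = mv²/r, so r = mv/(qB).
r = (3.45×10^-25 kg)(5.98×10^6 m/s) / [(2×1.60×10^-19 C)(0.0104 T)] = 620 m.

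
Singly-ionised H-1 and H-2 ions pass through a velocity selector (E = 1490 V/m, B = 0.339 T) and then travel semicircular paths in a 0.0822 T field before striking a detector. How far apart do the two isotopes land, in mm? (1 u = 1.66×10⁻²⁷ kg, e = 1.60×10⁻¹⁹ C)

Both emerge at v = E/B₁ = 4400 m/s.
r = mv/(qB₂), so r₁ = 5.548×10^-4 m and r₂ = 1.110×10^-3 m, giving Δr = 5.55×10^-4 m.
After a semicircle each ion lands a diameter 2r from the entry slit, so the separation is 2Δr = 1.11×10^-3 m.

Δd ≈ 1.11 mm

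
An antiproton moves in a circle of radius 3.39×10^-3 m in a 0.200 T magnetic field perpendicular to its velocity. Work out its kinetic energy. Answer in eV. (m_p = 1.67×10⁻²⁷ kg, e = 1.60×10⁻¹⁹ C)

v = qBr/m = (1×1.60×10^-19)(0.200)(3.39×10^-3) / (1.67×10^-27) = 6.50×10^4 m/s.
K = ½mv² = 0.5·(1.67×10^-27)·(6.50×10^4)² = 3.52×10^-18 J = 22.0 eV.

K ≈ 22.0 eV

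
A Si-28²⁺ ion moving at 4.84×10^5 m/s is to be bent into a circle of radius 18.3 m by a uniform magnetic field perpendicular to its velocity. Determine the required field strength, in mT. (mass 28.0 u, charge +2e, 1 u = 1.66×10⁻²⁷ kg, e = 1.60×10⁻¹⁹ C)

B ≈ 3.84 mT

qvB = mv²/r gives B = mv/(qr).
B = (4.65×10^-26)(4.84×10^5) / [(2×1.60×10^-19)(18.3)] = 3.84×10^-3 T.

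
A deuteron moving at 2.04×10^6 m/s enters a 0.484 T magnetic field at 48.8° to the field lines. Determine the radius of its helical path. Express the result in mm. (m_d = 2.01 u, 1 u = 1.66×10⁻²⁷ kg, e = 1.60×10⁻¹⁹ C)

Only the perpendicular component v⊥ = v sin48.8° = 1.53×10^6 m/s is bent by the field.
r = m v⊥ /(qB) = (3.34×10^-27)(1.53×10^6) / [(1×1.60×10^-19)(0.484)] = 0.0661 m.

r ≈ 66.1 mm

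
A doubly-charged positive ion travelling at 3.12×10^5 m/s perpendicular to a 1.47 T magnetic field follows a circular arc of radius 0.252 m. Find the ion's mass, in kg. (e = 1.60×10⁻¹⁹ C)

m ≈ 3.80×10^-25 kg

qvB = mv²/r ⇒ m = qBr/v.
m = (2×1.60×10^-19)(1.47)(0.252) / (3.12×10^5) = 3.80×10^-25 kg.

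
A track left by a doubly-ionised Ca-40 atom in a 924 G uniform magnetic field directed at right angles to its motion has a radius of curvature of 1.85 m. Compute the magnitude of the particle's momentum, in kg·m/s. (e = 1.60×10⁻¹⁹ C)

p ≈ 5.47×10^-20 kg·m/s

Since qvB = mv²/r, the momentum p = mv = qBr.
p = (2×1.60×10^-19)(0.0924)(1.85) = 5.47×10^-20 kg·m/s.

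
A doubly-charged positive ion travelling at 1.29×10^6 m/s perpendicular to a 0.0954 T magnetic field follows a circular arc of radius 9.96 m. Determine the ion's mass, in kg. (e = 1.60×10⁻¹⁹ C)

qvB = mv²/r ⇒ m = qBr/v.
m = (2×1.60×10^-19)(0.0954)(9.96) / (1.29×10^6) = 2.36×10^-25 kg.

m ≈ 2.36×10^-25 kg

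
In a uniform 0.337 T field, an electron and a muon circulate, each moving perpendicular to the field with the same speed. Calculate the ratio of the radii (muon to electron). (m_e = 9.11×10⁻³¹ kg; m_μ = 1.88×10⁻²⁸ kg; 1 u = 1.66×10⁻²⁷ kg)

ratio ≈ 206

r = mv/(qB) ⇒ at equal v, r ∝ m/q.
r_{muon}/r_{electron} = 206.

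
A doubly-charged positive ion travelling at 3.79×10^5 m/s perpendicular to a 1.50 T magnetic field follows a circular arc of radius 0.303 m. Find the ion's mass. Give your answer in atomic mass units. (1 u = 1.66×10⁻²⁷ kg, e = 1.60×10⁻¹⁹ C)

m ≈ 231 u

qvB = mv²/r ⇒ m = qBr/v.
m = (2×1.60×10^-19)(1.50)(0.303) / (3.79×10^5) = 3.84×10^-25 kg = 231 u.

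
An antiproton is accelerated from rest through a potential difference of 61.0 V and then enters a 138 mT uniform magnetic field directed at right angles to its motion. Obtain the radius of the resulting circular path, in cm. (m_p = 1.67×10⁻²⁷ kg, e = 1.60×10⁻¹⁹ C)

r ≈ 0.818 cm

The kinetic energy gained is K = qV = (1×1.60×10^-19)(61.0) = 9.76×10^-18 J.
v = √(2K/m) = 1.08×10^5 m/s.
r = mv/(qB) = (1.67×10^-27)(1.08×10^5) / [(1×1.60×10^-19)(0.138)] = 8.18×10^-3 m.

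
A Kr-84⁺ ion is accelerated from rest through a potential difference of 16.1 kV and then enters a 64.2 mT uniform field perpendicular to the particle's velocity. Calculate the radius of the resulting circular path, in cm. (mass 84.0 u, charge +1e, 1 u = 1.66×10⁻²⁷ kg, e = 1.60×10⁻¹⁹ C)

The kinetic energy gained is K = qV = (1×1.60×10^-19)(1.61×10^4) = 2.58×10^-15 J.
v = √(2K/m) = 1.92×10^5 m/s.
r = mv/(qB) = (1.39×10^-25)(1.92×10^5) / [(1×1.60×10^-19)(0.0642)] = 2.61 m.

r ≈ 261 cm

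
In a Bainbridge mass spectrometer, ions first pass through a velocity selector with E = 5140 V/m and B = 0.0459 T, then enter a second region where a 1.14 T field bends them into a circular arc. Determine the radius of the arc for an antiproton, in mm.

The selector passes v = E/B = 5140/0.0459 = 1.12×10^5 m/s.
In the deflection region, r = mv/(qB₂) = (1.67×10^-27)(1.12×10^5) / [(1×1.60×10^-19)(1.14)] = 1.03×10^-3 m.

r ≈ 1.03 mm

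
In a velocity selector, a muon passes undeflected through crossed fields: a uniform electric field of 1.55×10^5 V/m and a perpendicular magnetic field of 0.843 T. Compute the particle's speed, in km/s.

For zero net force, qE = qvB, so v = E/B.
v = (1.55×10^5) / (0.843) = 1.84×10^5 m/s.

v ≈ 184 km/s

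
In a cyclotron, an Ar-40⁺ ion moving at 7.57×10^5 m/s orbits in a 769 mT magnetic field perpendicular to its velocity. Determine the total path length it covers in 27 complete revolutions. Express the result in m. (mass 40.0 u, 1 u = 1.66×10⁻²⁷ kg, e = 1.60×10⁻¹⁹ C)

r = mv/(qB) = 0.409 m, so one revolution covers 2πr = 2.57 m.
In 27 revolutions: L = 27·2πr = 69.3 m.

L ≈ 69.3 m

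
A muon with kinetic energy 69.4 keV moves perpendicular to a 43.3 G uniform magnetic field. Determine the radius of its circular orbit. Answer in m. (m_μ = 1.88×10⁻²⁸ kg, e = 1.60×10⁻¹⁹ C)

Convert the energy: K = 69.4 keV = 1.11×10^-14 J.
v = √(2K/m) = √(2·1.11×10^-14/1.88×10^-28) = 1.09×10^7 m/s.
r = mv/(qB) = (1.88×10^-28)(1.09×10^7) / [(1×1.60×10^-19)(4.33×10^-3)] = 2.95 m.

r ≈ 2.95 m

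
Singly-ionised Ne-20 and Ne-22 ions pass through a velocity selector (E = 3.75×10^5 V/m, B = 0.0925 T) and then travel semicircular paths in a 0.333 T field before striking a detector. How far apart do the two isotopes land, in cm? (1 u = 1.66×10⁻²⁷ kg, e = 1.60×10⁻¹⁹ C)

Δd ≈ 50.5 cm

Both emerge at v = E/B₁ = 4.05×10^6 m/s.
r = mv/(qB₂), so r₁ = 2.526 m and r₂ = 2.779 m, giving Δr = 0.253 m.
After a semicircle each ion lands a diameter 2r from the entry slit, so the separation is 2Δr = 0.505 m.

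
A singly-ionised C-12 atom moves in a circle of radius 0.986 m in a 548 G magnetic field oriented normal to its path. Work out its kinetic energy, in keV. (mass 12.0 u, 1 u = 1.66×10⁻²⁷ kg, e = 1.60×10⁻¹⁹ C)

v = qBr/m = (1×1.60×10^-19)(0.0548)(0.986) / (1.99×10^-26) = 4.34×10^5 m/s.
K = ½mv² = 0.5·(1.99×10^-26)·(4.34×10^5)² = 1.88×10^-15 J = 11.7 keV.

K ≈ 11.7 keV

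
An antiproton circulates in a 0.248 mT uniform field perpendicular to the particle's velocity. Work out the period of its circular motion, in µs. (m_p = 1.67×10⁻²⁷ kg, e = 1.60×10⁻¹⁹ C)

The cyclotron period is independent of speed: T = 2πm/(qB).
T = 2π(1.67×10^-27) / [(1×1.60×10^-19)(2.48×10^-4)] = 2.64×10^-4 s.

T ≈ 264 µs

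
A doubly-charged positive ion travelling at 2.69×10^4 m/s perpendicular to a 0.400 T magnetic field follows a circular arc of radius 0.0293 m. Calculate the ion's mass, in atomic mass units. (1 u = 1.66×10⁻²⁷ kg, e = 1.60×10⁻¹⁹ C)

m ≈ 84.0 u

qvB = mv²/r ⇒ m = qBr/v.
m = (2×1.60×10^-19)(0.400)(0.0293) / (2.69×10^4) = 1.39×10^-25 kg = 84.0 u.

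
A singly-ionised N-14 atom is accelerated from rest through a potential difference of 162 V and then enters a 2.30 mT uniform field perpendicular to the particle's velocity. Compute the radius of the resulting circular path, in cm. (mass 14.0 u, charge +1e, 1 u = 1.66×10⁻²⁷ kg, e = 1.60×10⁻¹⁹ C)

r ≈ 298 cm

The kinetic energy gained is K = qV = (1×1.60×10^-19)(162) = 2.59×10^-17 J.
v = √(2K/m) = 4.72×10^4 m/s.
r = mv/(qB) = (2.32×10^-26)(4.72×10^4) / [(1×1.60×10^-19)(2.30×10^-3)] = 2.98 m.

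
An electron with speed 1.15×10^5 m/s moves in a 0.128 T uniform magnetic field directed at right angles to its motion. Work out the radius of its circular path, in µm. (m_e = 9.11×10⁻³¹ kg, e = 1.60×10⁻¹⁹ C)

The magnetic force provides the centripetal force: qvB = mv²/r, so r = mv/(qB).
r = (9.11×10^-31 kg)(1.15×10^5 m/s) / [(1×1.60×10^-19 C)(0.128 T)] = 5.12×10^-6 m.

r ≈ 5.12 µm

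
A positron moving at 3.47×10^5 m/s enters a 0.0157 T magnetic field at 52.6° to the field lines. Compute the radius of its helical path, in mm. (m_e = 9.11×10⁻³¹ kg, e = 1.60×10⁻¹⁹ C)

Only the perpendicular component v⊥ = v sin52.6° = 2.76×10^5 m/s is bent by the field.
r = m v⊥ /(qB) = (9.11×10^-31)(2.76×10^5) / [(1×1.60×10^-19)(0.0157)] = 10.00×10^-5 m.

r ≈ 0.1000 mm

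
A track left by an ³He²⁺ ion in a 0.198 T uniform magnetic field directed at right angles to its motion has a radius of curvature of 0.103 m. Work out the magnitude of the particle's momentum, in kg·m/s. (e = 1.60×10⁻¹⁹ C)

p ≈ 6.53×10^-21 kg·m/s

Since qvB = mv²/r, the momentum p = mv = qBr.
p = (2×1.60×10^-19)(0.198)(0.103) = 6.53×10^-21 kg·m/s.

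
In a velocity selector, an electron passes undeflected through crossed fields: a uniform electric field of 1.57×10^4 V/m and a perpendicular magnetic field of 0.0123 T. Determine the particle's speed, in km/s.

v ≈ 1280 km/s

For zero net force, qE = qvB, so v = E/B.
v = (1.57×10^4) / (0.0123) = 1.28×10^6 m/s.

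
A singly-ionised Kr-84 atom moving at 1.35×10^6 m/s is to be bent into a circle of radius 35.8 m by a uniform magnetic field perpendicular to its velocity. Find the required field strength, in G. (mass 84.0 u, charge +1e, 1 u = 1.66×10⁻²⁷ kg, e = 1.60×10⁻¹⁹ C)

B ≈ 329 G

qvB = mv²/r gives B = mv/(qr).
B = (1.39×10^-25)(1.35×10^6) / [(1×1.60×10^-19)(35.8)] = 0.0329 T.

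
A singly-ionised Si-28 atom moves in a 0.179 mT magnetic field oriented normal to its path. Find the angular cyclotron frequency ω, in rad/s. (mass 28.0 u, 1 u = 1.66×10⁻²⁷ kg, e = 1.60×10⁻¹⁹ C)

ω ≈ 616 rad/s

ω = qB/m = (1×1.60×10^-19)(1.79×10^-4) / (4.65×10^-26) = 616 rad/s.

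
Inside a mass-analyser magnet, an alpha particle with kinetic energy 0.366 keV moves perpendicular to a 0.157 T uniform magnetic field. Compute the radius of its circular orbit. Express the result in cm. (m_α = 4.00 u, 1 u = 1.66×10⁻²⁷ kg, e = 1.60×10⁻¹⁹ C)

Convert the energy: K = 0.366 keV = 5.86×10^-17 J.
v = √(2K/m) = √(2·5.86×10^-17/6.64×10^-27) = 1.33×10^5 m/s.
r = mv/(qB) = (6.64×10^-27)(1.33×10^5) / [(2×1.60×10^-19)(0.157)] = 0.0176 m.

r ≈ 1.76 cm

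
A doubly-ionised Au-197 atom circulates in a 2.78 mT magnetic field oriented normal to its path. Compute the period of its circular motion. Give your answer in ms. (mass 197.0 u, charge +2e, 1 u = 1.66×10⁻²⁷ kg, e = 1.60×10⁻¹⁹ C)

T ≈ 2.31 ms

The cyclotron period is independent of speed: T = 2πm/(qB).
T = 2π(3.27×10^-25) / [(2×1.60×10^-19)(2.78×10^-3)] = 2.31×10^-3 s.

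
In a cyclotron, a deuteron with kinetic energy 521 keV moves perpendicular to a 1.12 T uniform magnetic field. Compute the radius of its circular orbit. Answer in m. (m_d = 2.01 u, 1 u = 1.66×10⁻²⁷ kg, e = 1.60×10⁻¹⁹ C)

Convert the energy: K = 521 keV = 8.34×10^-14 J.
v = √(2K/m) = √(2·8.34×10^-14/3.34×10^-27) = 7.07×10^6 m/s.
r = mv/(qB) = (3.34×10^-27)(7.07×10^6) / [(1×1.60×10^-19)(1.12)] = 0.132 m.

r ≈ 0.132 m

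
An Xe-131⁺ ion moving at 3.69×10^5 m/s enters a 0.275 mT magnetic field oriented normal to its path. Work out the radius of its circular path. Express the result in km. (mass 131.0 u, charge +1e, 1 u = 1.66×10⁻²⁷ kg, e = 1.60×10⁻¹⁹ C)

r ≈ 1.82 km

The magnetic force provides the centripetal force: qvB = mv²/r, so r = mv/(qB).
r = (2.17×10^-25 kg)(3.69×10^5 m/s) / [(1×1.60×10^-19 C)(2.75×10^-4 T)] = 1820 m.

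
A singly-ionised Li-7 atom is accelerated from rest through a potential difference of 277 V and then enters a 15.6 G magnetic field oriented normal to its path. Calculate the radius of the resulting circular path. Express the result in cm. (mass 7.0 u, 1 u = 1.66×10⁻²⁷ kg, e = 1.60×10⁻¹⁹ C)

The kinetic energy gained is K = qV = (1×1.60×10^-19)(277) = 4.43×10^-17 J.
v = √(2K/m) = 8.73×10^4 m/s.
r = mv/(qB) = (1.16×10^-26)(8.73×10^4) / [(1×1.60×10^-19)(1.56×10^-3)] = 4.07 m.

r ≈ 407 cm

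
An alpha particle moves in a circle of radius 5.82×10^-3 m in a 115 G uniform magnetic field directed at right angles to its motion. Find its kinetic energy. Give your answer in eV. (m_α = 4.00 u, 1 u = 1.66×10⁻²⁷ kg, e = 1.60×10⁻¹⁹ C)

v = qBr/m = (2×1.60×10^-19)(0.0115)(5.82×10^-3) / (6.64×10^-27) = 3230 m/s.
K = ½mv² = 0.5·(6.64×10^-27)·(3230)² = 3.45×10^-20 J = 0.216 eV.

K ≈ 0.216 eV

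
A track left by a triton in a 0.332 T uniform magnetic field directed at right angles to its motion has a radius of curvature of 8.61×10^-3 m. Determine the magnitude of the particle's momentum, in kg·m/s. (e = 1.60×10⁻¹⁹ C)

Since qvB = mv²/r, the momentum p = mv = qBr.
p = (1×1.60×10^-19)(0.332)(8.61×10^-3) = 4.57×10^-22 kg·m/s.

p ≈ 4.57×10^-22 kg·m/s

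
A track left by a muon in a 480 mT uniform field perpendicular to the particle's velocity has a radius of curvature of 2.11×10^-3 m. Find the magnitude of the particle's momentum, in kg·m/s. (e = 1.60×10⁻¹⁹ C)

Since qvB = mv²/r, the momentum p = mv = qBr.
p = (1×1.60×10^-19)(0.480)(2.11×10^-3) = 1.62×10^-22 kg·m/s.

p ≈ 1.62×10^-22 kg·m/s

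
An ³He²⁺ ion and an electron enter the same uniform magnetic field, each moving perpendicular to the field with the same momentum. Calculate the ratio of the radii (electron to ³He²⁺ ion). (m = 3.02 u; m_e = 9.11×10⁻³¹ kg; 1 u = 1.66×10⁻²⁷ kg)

r = p/(qB) ⇒ at equal p, r ∝ 1/q.
r_{electron}/r_{³He²⁺ ion} = 2.00.

ratio ≈ 2.00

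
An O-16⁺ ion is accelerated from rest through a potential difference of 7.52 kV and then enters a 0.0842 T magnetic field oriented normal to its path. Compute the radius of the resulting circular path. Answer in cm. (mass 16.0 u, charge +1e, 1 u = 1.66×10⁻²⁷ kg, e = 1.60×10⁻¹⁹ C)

The kinetic energy gained is K = qV = (1×1.60×10^-19)(7520) = 1.20×10^-15 J.
v = √(2K/m) = 3.01×10^5 m/s.
r = mv/(qB) = (2.66×10^-26)(3.01×10^5) / [(1×1.60×10^-19)(0.0842)] = 0.593 m.

r ≈ 59.3 cm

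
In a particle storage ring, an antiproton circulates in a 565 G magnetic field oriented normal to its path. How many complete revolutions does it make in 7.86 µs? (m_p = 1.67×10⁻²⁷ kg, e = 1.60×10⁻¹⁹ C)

N = 6

T = 2πm/(qB) = 2π(1.67×10^-27) / [(1×1.60×10^-19)(0.0565)] = 1.1607×10^-6 s.
N = t/T = 7.86×10^-6 / 1.1607×10^-6 ≈ 6.77, so 6 complete revolutions.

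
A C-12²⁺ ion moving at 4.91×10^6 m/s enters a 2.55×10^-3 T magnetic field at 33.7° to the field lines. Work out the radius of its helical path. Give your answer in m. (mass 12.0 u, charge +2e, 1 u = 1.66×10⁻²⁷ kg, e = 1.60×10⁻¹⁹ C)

r ≈ 66.5 m

Only the perpendicular component v⊥ = v sin33.7° = 2.72×10^6 m/s is bent by the field.
r = m v⊥ /(qB) = (1.99×10^-26)(2.72×10^6) / [(2×1.60×10^-19)(2.55×10^-3)] = 66.5 m.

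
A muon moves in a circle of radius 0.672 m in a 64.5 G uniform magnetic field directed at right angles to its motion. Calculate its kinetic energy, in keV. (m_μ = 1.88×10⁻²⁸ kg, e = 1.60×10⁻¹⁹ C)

v = qBr/m = (1×1.60×10^-19)(6.45×10^-3)(0.672) / (1.88×10^-28) = 3.69×10^6 m/s.
K = ½mv² = 0.5·(1.88×10^-28)·(3.69×10^6)² = 1.28×10^-15 J = 7.99 keV.

K ≈ 7.99 keV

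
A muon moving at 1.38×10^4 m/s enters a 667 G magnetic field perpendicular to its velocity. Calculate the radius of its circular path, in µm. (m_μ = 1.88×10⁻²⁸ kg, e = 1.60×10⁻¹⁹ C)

r ≈ 243 µm

The magnetic force provides the centripetal force: qvB = mv²/r, so r = mv/(qB).
r = (1.88×10^-28 kg)(1.38×10^4 m/s) / [(1×1.60×10^-19 C)(0.0667 T)] = 2.43×10^-4 m.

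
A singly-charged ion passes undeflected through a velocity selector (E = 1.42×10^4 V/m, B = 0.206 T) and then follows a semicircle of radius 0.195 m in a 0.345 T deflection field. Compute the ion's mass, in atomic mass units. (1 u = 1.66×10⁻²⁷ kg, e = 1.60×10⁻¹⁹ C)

v = E/B₁ = 6.89×10^4 m/s.
From r = mv/(qB₂), m = qB₂r/v = (1×1.60×10^-19)(0.345)(0.195) / (6.89×10^4) = 1.56×10^-25 kg.
In atomic mass units: m = 1.56×10^-25 / 1.66×10^-27 = 94.1 u.

m ≈ 94.1 u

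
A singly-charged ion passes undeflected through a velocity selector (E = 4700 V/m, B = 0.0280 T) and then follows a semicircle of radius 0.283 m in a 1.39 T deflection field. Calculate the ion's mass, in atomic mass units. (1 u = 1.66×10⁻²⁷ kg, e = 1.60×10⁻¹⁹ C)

m ≈ 226 u

v = E/B₁ = 1.68×10^5 m/s.
From r = mv/(qB₂), m = qB₂r/v = (1×1.60×10^-19)(1.39)(0.283) / (1.68×10^5) = 3.75×10^-25 kg.
In atomic mass units: m = 3.75×10^-25 / 1.66×10^-27 = 226 u.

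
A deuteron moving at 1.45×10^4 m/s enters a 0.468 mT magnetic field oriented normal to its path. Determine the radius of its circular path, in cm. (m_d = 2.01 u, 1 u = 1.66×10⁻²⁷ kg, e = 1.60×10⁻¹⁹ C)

The magnetic force provides the centripetal force: qvB = mv²/r, so r = mv/(qB).
r = (3.34×10^-27 kg)(1.45×10^4 m/s) / [(1×1.60×10^-19 C)(4.68×10^-4 T)] = 0.646 m.

r ≈ 64.6 cm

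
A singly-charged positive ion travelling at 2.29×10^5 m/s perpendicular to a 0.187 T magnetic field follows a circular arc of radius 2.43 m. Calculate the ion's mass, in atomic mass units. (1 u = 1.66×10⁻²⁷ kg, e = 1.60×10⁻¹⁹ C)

qvB = mv²/r ⇒ m = qBr/v.
m = (1×1.60×10^-19)(0.187)(2.43) / (2.29×10^5) = 3.17×10^-25 kg = 191 u.

m ≈ 191 u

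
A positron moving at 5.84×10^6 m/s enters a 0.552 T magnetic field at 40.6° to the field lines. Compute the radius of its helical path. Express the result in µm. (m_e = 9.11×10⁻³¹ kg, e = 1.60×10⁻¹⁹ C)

Only the perpendicular component v⊥ = v sin40.6° = 3.80×10^6 m/s is bent by the field.
r = m v⊥ /(qB) = (9.11×10^-31)(3.80×10^6) / [(1×1.60×10^-19)(0.552)] = 3.92×10^-5 m.

r ≈ 39.2 µm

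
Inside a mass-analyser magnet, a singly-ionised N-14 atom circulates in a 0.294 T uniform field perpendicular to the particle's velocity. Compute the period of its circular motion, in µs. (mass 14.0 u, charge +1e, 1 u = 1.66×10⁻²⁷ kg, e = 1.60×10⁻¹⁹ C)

The cyclotron period is independent of speed: T = 2πm/(qB).
T = 2π(2.32×10^-26) / [(1×1.60×10^-19)(0.294)] = 3.10×10^-6 s.

T ≈ 3.10 µs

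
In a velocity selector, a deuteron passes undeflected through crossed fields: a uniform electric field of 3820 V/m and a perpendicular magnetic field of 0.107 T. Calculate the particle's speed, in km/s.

For zero net force, qE = qvB, so v = E/B.
v = (3820) / (0.107) = 3.57×10^4 m/s.

v ≈ 35.7 km/s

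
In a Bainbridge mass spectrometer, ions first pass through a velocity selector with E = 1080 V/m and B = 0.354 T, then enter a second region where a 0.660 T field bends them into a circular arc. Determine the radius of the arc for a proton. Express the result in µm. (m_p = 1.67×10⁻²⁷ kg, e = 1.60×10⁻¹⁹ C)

r ≈ 48.2 µm

The selector passes v = E/B = 1080/0.354 = 3050 m/s.
In the deflection region, r = mv/(qB₂) = (1.67×10^-27)(3050) / [(1×1.60×10^-19)(0.660)] = 4.82×10^-5 m.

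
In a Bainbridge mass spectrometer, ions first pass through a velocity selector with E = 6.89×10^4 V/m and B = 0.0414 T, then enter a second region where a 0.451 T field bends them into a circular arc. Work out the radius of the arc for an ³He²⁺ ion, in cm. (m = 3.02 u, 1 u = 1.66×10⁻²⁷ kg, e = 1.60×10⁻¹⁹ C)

The selector passes v = E/B = 6.89×10^4/0.0414 = 1.66×10^6 m/s.
In the deflection region, r = mv/(qB₂) = (5.01×10^-27)(1.66×10^6) / [(2×1.60×10^-19)(0.451)] = 0.0578 m.

r ≈ 5.78 cm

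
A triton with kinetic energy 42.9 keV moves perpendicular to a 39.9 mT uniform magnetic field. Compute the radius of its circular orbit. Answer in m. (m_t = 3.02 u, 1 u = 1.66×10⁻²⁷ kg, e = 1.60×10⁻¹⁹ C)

Convert the energy: K = 42.9 keV = 6.86×10^-15 J.
v = √(2K/m) = √(2·6.86×10^-15/5.01×10^-27) = 1.65×10^6 m/s.
r = mv/(qB) = (5.01×10^-27)(1.65×10^6) / [(1×1.60×10^-19)(0.0399)] = 1.30 m.

r ≈ 1.30 m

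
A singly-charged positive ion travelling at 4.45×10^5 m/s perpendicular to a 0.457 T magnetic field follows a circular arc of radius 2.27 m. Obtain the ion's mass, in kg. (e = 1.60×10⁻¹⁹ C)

qvB = mv²/r ⇒ m = qBr/v.
m = (1×1.60×10^-19)(0.457)(2.27) / (4.45×10^5) = 3.73×10^-25 kg.

m ≈ 3.73×10^-25 kg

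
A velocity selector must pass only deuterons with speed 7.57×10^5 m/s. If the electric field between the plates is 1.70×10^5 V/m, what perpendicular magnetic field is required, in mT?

qE = qvB ⇒ B = E/v = (1.70×10^5) / (7.57×10^5) = 0.225 T.

B ≈ 225 mT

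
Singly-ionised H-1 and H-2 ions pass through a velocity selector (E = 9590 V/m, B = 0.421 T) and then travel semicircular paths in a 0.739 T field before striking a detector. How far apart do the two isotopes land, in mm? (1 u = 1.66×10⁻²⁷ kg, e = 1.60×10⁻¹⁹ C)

Both emerge at v = E/B₁ = 2.28×10^4 m/s.
r = mv/(qB₂), so r₁ = 3.20×10^-4 m and r₂ = 6.40×10^-4 m, giving Δr = 3.20×10^-4 m.
After a semicircle each ion lands a diameter 2r from the entry slit, so the separation is 2Δr = 6.40×10^-4 m.

Δd ≈ 0.640 mm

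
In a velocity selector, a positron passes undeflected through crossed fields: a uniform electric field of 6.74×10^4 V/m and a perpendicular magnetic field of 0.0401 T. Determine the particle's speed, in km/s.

For zero net force, qE = qvB, so v = E/B.
v = (6.74×10^4) / (0.0401) = 1.68×10^6 m/s.

v ≈ 1680 km/s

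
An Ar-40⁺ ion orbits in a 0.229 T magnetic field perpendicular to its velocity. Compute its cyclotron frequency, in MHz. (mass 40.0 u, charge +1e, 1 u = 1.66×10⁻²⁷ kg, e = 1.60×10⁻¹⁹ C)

f = qB/(2πm) = (1×1.60×10^-19)(0.229) / [2π(6.64×10^-26)] = 8.78×10^4 Hz.

f ≈ 0.0878 MHz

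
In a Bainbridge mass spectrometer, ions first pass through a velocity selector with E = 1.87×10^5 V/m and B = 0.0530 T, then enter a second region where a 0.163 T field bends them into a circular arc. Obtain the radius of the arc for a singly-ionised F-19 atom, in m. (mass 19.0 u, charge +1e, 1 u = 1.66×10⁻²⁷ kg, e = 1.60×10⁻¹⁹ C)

r ≈ 4.27 m

The selector passes v = E/B = 1.87×10^5/0.0530 = 3.53×10^6 m/s.
In the deflection region, r = mv/(qB₂) = (3.15×10^-26)(3.53×10^6) / [(1×1.60×10^-19)(0.163)] = 4.27 m.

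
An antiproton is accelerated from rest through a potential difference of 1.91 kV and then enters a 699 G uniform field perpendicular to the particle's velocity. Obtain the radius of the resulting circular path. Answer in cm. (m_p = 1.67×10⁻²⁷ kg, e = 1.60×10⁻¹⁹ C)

The kinetic energy gained is K = qV = (1×1.60×10^-19)(1910) = 3.06×10^-16 J.
v = √(2K/m) = 6.05×10^5 m/s.
r = mv/(qB) = (1.67×10^-27)(6.05×10^5) / [(1×1.60×10^-19)(0.0699)] = 0.0903 m.

r ≈ 9.03 cm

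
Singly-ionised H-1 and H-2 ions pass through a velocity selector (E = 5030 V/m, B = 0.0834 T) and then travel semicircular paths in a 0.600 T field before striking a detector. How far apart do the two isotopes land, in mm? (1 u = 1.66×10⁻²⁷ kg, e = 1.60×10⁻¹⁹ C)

Δd ≈ 2.09 mm

Both emerge at v = E/B₁ = 6.03×10^4 m/s.
r = mv/(qB₂), so r₁ = 1.04×10^-3 m and r₂ = 2.09×10^-3 m, giving Δr = 1.04×10^-3 m.
After a semicircle each ion lands a diameter 2r from the entry slit, so the separation is 2Δr = 2.09×10^-3 m.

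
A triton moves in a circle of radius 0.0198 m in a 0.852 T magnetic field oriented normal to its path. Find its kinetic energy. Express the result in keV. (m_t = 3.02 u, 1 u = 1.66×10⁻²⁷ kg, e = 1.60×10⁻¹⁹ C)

v = qBr/m = (1×1.60×10^-19)(0.852)(0.0198) / (5.01×10^-27) = 5.38×10^5 m/s.
K = ½mv² = 0.5·(5.01×10^-27)·(5.38×10^5)² = 7.27×10^-16 J = 4.54 keV.

K ≈ 4.54 keV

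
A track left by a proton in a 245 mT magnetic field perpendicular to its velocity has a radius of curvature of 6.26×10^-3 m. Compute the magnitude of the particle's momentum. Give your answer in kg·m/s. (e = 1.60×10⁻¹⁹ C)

Since qvB = mv²/r, the momentum p = mv = qBr.
p = (1×1.60×10^-19)(0.245)(6.26×10^-3) = 2.45×10^-22 kg·m/s.

p ≈ 2.45×10^-22 kg·m/s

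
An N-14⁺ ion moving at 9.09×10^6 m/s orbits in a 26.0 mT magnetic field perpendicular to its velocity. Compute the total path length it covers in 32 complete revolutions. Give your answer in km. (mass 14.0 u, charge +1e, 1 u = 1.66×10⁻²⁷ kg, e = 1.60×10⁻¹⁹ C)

L ≈ 10.2 km

r = mv/(qB) = 50.8 m, so one revolution covers 2πr = 319 m.
In 32 revolutions: L = 32·2πr = 1.02×10^4 m.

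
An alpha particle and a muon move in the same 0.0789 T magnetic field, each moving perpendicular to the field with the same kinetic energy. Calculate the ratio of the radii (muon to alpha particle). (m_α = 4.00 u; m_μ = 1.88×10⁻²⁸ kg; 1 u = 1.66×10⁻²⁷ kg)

r = √(2mK)/(qB) ⇒ at equal K, r ∝ √m/q.
r_{muon}/r_{alpha particle} = 0.337.

ratio ≈ 0.337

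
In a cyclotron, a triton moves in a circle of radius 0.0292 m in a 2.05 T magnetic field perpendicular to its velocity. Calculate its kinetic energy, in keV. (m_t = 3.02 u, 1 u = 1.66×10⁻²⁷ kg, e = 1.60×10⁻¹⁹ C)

K ≈ 57.2 keV

v = qBr/m = (1×1.60×10^-19)(2.05)(0.0292) / (5.01×10^-27) = 1.91×10^6 m/s.
K = ½mv² = 0.5·(5.01×10^-27)·(1.91×10^6)² = 9.15×10^-15 J = 57.2 keV.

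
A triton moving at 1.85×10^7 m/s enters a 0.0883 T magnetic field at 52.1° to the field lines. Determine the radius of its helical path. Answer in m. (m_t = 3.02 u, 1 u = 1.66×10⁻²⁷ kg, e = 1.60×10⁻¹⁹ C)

Only the perpendicular component v⊥ = v sin52.1° = 1.46×10^7 m/s is bent by the field.
r = m v⊥ /(qB) = (5.01×10^-27)(1.46×10^7) / [(1×1.60×10^-19)(0.0883)] = 5.18 m.

r ≈ 5.18 m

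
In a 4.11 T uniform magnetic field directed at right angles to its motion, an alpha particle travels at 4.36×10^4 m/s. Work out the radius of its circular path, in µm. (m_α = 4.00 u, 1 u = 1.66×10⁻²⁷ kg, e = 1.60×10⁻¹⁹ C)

r ≈ 220 µm

The magnetic force provides the centripetal force: qvB = mv²/r, so r = mv/(qB).
r = (6.64×10^-27 kg)(4.36×10^4 m/s) / [(2×1.60×10^-19 C)(4.11 T)] = 2.20×10^-4 m.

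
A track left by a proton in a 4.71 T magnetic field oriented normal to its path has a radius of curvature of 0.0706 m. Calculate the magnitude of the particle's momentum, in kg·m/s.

Since qvB = mv²/r, the momentum p = mv = qBr.
p = (1×1.60×10^-19)(4.71)(0.0706) = 5.32×10^-20 kg·m/s.

p ≈ 5.32×10^-20 kg·m/s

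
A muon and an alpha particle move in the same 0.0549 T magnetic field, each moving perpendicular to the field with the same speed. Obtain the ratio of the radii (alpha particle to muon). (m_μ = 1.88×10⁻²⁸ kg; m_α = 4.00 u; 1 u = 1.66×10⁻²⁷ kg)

ratio ≈ 17.7

r = mv/(qB) ⇒ at equal v, r ∝ m/q.
r_{alpha particle}/r_{muon} = 17.7.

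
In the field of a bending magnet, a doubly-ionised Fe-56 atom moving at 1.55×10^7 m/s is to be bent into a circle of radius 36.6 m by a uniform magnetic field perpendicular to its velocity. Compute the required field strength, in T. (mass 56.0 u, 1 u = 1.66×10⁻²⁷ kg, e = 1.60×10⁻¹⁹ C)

qvB = mv²/r gives B = mv/(qr).
B = (9.30×10^-26)(1.55×10^7) / [(2×1.60×10^-19)(36.6)] = 0.123 T.

B ≈ 0.123 T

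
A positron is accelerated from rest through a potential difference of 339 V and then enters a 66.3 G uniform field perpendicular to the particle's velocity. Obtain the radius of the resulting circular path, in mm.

The kinetic energy gained is K = qV = (1×1.60×10^-19)(339) = 5.42×10^-17 J.
v = √(2K/m) = 1.09×10^7 m/s.
r = mv/(qB) = (9.11×10^-31)(1.09×10^7) / [(1×1.60×10^-19)(6.63×10^-3)] = 9.37×10^-3 m.

r ≈ 9.37 mm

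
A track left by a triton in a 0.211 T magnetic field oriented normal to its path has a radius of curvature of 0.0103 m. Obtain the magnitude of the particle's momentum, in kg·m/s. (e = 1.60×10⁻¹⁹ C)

Since qvB = mv²/r, the momentum p = mv = qBr.
p = (1×1.60×10^-19)(0.211)(0.0103) = 3.48×10^-22 kg·m/s.

p ≈ 3.48×10^-22 kg·m/s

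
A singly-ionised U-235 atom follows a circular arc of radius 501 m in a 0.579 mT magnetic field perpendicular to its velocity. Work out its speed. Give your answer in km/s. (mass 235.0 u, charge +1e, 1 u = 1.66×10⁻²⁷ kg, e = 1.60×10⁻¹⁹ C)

v ≈ 119 km/s

From qvB = mv²/r, v = qBr/m.
v = (1×1.60×10^-19)(5.79×10^-4)(501) / (3.90×10^-25) = 1.19×10^5 m/s.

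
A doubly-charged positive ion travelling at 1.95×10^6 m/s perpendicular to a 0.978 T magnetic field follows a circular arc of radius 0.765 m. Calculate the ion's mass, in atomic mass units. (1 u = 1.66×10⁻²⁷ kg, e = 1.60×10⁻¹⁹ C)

qvB = mv²/r ⇒ m = qBr/v.
m = (2×1.60×10^-19)(0.978)(0.765) / (1.95×10^6) = 1.23×10^-25 kg = 74.0 u.

m ≈ 74.0 u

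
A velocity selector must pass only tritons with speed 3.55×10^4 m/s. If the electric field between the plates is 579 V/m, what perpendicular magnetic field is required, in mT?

B ≈ 16.3 mT

qE = qvB ⇒ B = E/v = (579) / (3.55×10^4) = 0.0163 T.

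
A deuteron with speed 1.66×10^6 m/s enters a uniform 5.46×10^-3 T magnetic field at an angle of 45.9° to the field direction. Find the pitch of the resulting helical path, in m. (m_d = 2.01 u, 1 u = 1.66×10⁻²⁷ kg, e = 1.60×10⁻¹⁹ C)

The velocity component along B is v∥ = v cos45.9° = 1.16×10^6 m/s.
The cyclotron period T = 2πm/(qB) = 2.40×10^-5 s is set by m, q, B alone.
Pitch = v∥·T = (1.16×10^6)(2.40×10^-5) = 27.7 m.

pitch ≈ 27.7 m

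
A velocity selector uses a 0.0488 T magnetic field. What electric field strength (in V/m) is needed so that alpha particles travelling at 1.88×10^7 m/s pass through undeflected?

E ≈ 9.17×10^5 V/m

qE = qvB ⇒ E = vB = (1.88×10^7)(0.0488) = 9.17×10^5 V/m.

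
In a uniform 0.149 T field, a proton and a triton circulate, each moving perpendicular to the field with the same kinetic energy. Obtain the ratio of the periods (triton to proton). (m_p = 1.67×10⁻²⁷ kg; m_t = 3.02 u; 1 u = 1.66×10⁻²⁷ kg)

T = 2πm/(qB) is independent of speed, so T₂/T₁ = (m₂/q₂)/(m₁/q₁).
T_{triton}/T_{proton} = (5.01×10^-27/1e) / (1.67×10^-27/1e) = 3.00.

ratio ≈ 3.00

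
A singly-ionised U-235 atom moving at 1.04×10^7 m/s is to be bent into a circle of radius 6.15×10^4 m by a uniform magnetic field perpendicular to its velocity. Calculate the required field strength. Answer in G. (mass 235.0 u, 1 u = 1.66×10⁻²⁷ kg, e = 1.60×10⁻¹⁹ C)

B ≈ 4.12 G

qvB = mv²/r gives B = mv/(qr).
B = (3.90×10^-25)(1.04×10^7) / [(1×1.60×10^-19)(6.15×10^4)] = 4.12×10^-4 T.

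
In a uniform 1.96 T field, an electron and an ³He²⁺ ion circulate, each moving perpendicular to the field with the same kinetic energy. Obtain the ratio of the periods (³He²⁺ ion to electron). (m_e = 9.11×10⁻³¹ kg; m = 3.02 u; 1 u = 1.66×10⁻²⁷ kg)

ratio ≈ 2750

T = 2πm/(qB) is independent of speed, so T₂/T₁ = (m₂/q₂)/(m₁/q₁).
T_{³He²⁺ ion}/T_{electron} = (5.01×10^-27/2e) / (9.11×10^-31/1e) = 2750.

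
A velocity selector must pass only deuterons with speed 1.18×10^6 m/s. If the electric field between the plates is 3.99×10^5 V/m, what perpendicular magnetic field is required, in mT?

qE = qvB ⇒ B = E/v = (3.99×10^5) / (1.18×10^6) = 0.338 T.

B ≈ 338 mT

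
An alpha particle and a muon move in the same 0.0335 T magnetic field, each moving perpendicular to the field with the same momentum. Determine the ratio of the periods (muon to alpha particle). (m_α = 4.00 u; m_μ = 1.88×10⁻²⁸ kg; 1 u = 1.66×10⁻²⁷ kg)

T = 2πm/(qB) is independent of speed, so T₂/T₁ = (m₂/q₂)/(m₁/q₁).
T_{muon}/T_{alpha particle} = (1.88×10^-28/1e) / (6.64×10^-27/2e) = 0.0566.

ratio ≈ 0.0566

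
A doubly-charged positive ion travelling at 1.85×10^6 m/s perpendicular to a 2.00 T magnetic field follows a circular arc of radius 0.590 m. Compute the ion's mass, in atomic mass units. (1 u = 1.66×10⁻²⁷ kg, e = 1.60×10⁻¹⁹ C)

qvB = mv²/r ⇒ m = qBr/v.
m = (2×1.60×10^-19)(2.00)(0.590) / (1.85×10^6) = 2.04×10^-25 kg = 123 u.

m ≈ 123 u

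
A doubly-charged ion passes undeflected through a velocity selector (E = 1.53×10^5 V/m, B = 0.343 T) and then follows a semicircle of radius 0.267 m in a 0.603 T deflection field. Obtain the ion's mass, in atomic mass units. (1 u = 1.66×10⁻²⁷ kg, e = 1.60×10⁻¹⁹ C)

v = E/B₁ = 4.46×10^5 m/s.
From r = mv/(qB₂), m = qB₂r/v = (2×1.60×10^-19)(0.603)(0.267) / (4.46×10^5) = 1.15×10^-25 kg.
In atomic mass units: m = 1.15×10^-25 / 1.66×10^-27 = 69.6 u.

m ≈ 69.6 u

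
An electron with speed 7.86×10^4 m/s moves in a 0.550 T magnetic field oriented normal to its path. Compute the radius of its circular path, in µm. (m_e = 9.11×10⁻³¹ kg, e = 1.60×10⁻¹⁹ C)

r ≈ 0.814 µm

The magnetic force provides the centripetal force: qvB = mv²/r, so r = mv/(qB).
r = (9.11×10^-31 kg)(7.86×10^4 m/s) / [(1×1.60×10^-19 C)(0.550 T)] = 8.14×10^-7 m.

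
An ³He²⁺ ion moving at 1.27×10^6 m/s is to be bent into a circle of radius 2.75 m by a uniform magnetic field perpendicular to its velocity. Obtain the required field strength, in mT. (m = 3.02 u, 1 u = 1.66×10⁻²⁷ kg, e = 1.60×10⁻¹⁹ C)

B ≈ 7.23 mT

qvB = mv²/r gives B = mv/(qr).
B = (5.01×10^-27)(1.27×10^6) / [(2×1.60×10^-19)(2.75)] = 7.23×10^-3 T.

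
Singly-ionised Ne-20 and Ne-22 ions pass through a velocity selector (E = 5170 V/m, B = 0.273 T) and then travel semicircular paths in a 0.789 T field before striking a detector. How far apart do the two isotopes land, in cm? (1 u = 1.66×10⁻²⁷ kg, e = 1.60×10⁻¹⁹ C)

Both emerge at v = E/B₁ = 1.89×10^4 m/s.
r = mv/(qB₂), so r₁ = 4.980×10^-3 m and r₂ = 5.479×10^-3 m, giving Δr = 4.98×10^-4 m.
After a semicircle each ion lands a diameter 2r from the entry slit, so the separation is 2Δr = 9.96×10^-4 m.

Δd ≈ 0.0996 cm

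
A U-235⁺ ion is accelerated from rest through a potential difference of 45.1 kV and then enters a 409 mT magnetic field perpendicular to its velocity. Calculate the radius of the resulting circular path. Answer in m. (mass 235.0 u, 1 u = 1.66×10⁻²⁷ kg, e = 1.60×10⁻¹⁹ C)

The kinetic energy gained is K = qV = (1×1.60×10^-19)(4.51×10^4) = 7.22×10^-15 J.
v = √(2K/m) = 1.92×10^5 m/s.
r = mv/(qB) = (3.90×10^-25)(1.92×10^5) / [(1×1.60×10^-19)(0.409)] = 1.15 m.

r ≈ 1.15 m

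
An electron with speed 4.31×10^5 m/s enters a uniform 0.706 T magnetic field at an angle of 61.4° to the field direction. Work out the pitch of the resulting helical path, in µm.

The velocity component along B is v∥ = v cos61.4° = 2.06×10^5 m/s.
The cyclotron period T = 2πm/(qB) = 5.07×10^-11 s is set by m, q, B alone.
Pitch = v∥·T = (2.06×10^5)(5.07×10^-11) = 1.05×10^-5 m.

pitch ≈ 10.5 µm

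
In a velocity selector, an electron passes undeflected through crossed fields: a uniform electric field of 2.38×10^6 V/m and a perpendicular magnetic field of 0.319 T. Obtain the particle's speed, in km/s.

For zero net force, qE = qvB, so v = E/B.
v = (2.38×10^6) / (0.319) = 7.46×10^6 m/s.

v ≈ 7460 km/s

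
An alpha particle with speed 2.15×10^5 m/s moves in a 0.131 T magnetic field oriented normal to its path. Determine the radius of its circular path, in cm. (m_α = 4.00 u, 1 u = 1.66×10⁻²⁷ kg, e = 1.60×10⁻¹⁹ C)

r ≈ 3.41 cm

The magnetic force provides the centripetal force: qvB = mv²/r, so r = mv/(qB).
r = (6.64×10^-27 kg)(2.15×10^5 m/s) / [(2×1.60×10^-19 C)(0.131 T)] = 0.0341 m.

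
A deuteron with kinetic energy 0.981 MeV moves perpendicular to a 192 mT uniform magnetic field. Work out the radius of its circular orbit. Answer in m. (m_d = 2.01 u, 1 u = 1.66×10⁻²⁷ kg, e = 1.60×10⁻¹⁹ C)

Convert the energy: K = 0.981 MeV = 1.57×10^-13 J.
v = √(2K/m) = √(2·1.57×10^-13/3.34×10^-27) = 9.70×10^6 m/s.
r = mv/(qB) = (3.34×10^-27)(9.70×10^6) / [(1×1.60×10^-19)(0.192)] = 1.05 m.

r ≈ 1.05 m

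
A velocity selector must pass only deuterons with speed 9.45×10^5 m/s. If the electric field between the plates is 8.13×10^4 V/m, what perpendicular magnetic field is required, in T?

qE = qvB ⇒ B = E/v = (8.13×10^4) / (9.45×10^5) = 0.0860 T.

B ≈ 0.0860 T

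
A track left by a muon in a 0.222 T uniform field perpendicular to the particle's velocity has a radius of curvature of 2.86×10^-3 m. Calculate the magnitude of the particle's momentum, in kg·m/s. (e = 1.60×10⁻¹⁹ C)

p ≈ 1.02×10^-22 kg·m/s

Since qvB = mv²/r, the momentum p = mv = qBr.
p = (1×1.60×10^-19)(0.222)(2.86×10^-3) = 1.02×10^-22 kg·m/s.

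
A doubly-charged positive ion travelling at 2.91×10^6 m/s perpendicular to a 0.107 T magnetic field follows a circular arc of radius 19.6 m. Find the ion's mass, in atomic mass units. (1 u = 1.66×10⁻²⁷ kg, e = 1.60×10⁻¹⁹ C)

m ≈ 139 u

qvB = mv²/r ⇒ m = qBr/v.
m = (2×1.60×10^-19)(0.107)(19.6) / (2.91×10^6) = 2.31×10^-25 kg = 139 u.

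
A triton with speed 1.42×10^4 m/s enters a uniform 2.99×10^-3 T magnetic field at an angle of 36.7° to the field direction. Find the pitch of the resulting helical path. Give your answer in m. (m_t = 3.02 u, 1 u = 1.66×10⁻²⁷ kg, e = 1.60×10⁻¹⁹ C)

pitch ≈ 0.750 m

The velocity component along B is v∥ = v cos36.7° = 1.14×10^4 m/s.
The cyclotron period T = 2πm/(qB) = 6.58×10^-5 s is set by m, q, B alone.
Pitch = v∥·T = (1.14×10^4)(6.58×10^-5) = 0.750 m.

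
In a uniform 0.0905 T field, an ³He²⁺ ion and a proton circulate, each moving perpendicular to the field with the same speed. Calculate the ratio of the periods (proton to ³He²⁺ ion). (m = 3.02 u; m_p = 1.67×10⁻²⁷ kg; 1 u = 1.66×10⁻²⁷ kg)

ratio ≈ 0.666

T = 2πm/(qB) is independent of speed, so T₂/T₁ = (m₂/q₂)/(m₁/q₁).
T_{proton}/T_{³He²⁺ ion} = (1.67×10^-27/1e) / (5.01×10^-27/2e) = 0.666.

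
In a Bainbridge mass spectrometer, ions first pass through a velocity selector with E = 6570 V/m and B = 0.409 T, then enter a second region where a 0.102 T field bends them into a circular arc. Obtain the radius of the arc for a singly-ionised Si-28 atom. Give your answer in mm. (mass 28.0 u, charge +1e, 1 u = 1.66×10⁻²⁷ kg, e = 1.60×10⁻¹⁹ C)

The selector passes v = E/B = 6570/0.409 = 1.61×10^4 m/s.
In the deflection region, r = mv/(qB₂) = (4.65×10^-26)(1.61×10^4) / [(1×1.60×10^-19)(0.102)] = 0.0457 m.

r ≈ 45.7 mm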